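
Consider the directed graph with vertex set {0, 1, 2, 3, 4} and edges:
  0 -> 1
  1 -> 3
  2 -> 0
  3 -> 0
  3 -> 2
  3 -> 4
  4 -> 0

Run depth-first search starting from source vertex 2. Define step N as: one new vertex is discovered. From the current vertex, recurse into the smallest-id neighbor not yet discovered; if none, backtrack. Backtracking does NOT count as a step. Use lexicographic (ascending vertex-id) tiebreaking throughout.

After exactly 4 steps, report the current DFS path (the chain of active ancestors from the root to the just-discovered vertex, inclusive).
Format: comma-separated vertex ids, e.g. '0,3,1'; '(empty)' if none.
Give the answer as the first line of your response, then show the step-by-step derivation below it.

2,0,1,3

step 1: discover 2; path=2; order=2
step 2: discover 0; path=2>0; order=2,0
step 3: discover 1; path=2>0>1; order=2,0,1
step 4: discover 3; path=2>0>1>3; order=2,0,1,3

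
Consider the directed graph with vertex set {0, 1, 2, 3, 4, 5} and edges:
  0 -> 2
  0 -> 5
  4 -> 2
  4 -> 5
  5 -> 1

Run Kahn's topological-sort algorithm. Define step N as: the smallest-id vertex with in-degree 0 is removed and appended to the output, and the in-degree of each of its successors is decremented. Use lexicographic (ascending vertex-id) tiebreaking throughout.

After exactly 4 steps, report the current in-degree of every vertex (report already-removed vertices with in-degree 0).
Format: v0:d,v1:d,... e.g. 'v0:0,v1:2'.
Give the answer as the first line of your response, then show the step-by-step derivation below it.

v0:0,v1:1,v2:0,v3:0,v4:0,v5:0

step 1: output 0; order=[0]; indeg=(0,1,1,0,0,1)
step 2: output 3; order=[0,3]; indeg=(0,1,1,0,0,1)
step 3: output 4; order=[0,3,4]; indeg=(0,1,0,0,0,0)
step 4: output 2; order=[0,3,4,2]; indeg=(0,1,0,0,0,0)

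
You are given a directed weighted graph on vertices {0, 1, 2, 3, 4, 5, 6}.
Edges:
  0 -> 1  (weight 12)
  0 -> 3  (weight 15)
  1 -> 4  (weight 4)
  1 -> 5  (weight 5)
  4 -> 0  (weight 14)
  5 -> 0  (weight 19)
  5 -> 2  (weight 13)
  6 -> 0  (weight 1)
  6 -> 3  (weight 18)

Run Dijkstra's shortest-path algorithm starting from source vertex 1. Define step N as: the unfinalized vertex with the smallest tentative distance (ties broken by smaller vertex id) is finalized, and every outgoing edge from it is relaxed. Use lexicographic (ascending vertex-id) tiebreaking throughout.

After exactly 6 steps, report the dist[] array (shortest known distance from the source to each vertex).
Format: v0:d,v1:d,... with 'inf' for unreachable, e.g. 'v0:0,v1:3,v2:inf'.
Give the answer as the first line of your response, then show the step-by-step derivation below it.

v0:18,v1:0,v2:18,v3:33,v4:4,v5:5,v6:inf

step 1: dist = v0:inf,v1:0,v2:inf,v3:inf,v4:4,v5:5,v6:inf
step 2: dist = v0:18,v1:0,v2:inf,v3:inf,v4:4,v5:5,v6:inf
step 3: dist = v0:18,v1:0,v2:18,v3:inf,v4:4,v5:5,v6:inf
step 4: dist = v0:18,v1:0,v2:18,v3:33,v4:4,v5:5,v6:inf
step 5: dist = v0:18,v1:0,v2:18,v3:33,v4:4,v5:5,v6:inf
step 6: dist = v0:18,v1:0,v2:18,v3:33,v4:4,v5:5,v6:inf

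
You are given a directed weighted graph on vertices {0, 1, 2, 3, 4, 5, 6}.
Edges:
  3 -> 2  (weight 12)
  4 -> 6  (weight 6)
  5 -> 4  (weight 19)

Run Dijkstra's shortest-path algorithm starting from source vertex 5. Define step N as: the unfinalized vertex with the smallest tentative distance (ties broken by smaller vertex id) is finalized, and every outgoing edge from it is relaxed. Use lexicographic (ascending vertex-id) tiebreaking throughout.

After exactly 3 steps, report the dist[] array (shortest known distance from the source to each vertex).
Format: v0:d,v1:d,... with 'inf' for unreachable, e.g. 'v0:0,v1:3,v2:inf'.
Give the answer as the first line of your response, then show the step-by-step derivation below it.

v0:inf,v1:inf,v2:inf,v3:inf,v4:19,v5:0,v6:25

step 1: dist = v0:inf,v1:inf,v2:inf,v3:inf,v4:19,v5:0,v6:inf
step 2: dist = v0:inf,v1:inf,v2:inf,v3:inf,v4:19,v5:0,v6:25
step 3: dist = v0:inf,v1:inf,v2:inf,v3:inf,v4:19,v5:0,v6:25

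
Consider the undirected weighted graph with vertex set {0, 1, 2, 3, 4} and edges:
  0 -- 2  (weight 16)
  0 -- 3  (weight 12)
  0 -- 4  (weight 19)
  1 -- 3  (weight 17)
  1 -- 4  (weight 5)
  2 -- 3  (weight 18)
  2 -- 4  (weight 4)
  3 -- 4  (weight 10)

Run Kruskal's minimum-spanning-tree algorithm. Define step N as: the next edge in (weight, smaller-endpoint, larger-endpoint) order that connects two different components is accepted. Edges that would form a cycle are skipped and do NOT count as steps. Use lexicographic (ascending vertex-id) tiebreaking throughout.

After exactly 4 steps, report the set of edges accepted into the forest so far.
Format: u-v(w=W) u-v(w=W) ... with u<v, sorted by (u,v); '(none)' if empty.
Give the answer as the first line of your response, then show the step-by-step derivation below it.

0-3(w=12) 1-4(w=5) 2-4(w=4) 3-4(w=10)

step 1: add edge 2-4 (w=4); MST = {2-4(w=4)}
step 2: add edge 1-4 (w=5); MST = {1-4(w=5) 2-4(w=4)}
step 3: add edge 3-4 (w=10); MST = {1-4(w=5) 2-4(w=4) 3-4(w=10)}
step 4: add edge 0-3 (w=12); MST = {0-3(w=12) 1-4(w=5) 2-4(w=4) 3-4(w=10)}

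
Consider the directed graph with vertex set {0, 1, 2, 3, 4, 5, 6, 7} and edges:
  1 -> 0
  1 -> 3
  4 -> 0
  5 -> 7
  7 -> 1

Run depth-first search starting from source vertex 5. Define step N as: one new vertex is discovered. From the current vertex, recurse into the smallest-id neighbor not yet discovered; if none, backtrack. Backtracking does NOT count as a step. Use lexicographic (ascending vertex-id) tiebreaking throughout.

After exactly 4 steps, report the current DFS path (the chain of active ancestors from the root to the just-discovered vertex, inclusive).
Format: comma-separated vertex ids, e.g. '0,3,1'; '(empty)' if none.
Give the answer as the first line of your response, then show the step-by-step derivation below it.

5,7,1,0

step 1: discover 5; path=5; order=5
step 2: discover 7; path=5>7; order=5,7
step 3: discover 1; path=5>7>1; order=5,7,1
step 4: discover 0; path=5>7>1>0; order=5,7,1,0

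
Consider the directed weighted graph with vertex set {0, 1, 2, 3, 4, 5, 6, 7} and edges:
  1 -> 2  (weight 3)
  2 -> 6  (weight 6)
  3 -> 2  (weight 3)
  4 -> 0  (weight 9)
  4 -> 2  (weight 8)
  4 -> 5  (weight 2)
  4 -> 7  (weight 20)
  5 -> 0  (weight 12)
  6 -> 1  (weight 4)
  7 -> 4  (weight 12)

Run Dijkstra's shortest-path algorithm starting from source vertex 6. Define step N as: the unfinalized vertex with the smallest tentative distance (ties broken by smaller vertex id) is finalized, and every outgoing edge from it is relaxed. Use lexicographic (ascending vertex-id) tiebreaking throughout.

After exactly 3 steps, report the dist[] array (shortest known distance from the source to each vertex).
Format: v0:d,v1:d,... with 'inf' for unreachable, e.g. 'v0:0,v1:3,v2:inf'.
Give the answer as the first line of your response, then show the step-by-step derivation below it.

v0:inf,v1:4,v2:7,v3:inf,v4:inf,v5:inf,v6:0,v7:inf

step 1: dist = v0:inf,v1:4,v2:inf,v3:inf,v4:inf,v5:inf,v6:0,v7:inf
step 2: dist = v0:inf,v1:4,v2:7,v3:inf,v4:inf,v5:inf,v6:0,v7:inf
step 3: dist = v0:inf,v1:4,v2:7,v3:inf,v4:inf,v5:inf,v6:0,v7:inf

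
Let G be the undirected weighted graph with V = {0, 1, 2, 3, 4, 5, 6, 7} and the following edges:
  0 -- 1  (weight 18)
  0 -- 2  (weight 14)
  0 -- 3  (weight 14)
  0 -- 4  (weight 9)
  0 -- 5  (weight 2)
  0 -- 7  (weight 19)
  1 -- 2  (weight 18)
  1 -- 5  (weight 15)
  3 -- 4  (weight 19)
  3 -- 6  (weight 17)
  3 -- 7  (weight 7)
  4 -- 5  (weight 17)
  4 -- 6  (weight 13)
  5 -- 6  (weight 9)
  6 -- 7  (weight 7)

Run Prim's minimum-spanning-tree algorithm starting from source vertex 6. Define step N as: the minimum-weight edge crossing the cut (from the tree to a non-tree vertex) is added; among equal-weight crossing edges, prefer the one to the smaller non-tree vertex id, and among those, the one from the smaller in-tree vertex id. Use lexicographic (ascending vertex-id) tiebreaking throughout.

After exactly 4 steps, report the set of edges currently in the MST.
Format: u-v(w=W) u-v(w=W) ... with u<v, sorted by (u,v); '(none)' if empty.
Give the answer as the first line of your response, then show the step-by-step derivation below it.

0-5(w=2) 3-7(w=7) 5-6(w=9) 6-7(w=7)

step 1: add edge 6-7 (w=7); MST = {6-7(w=7)}
step 2: add edge 3-7 (w=7); MST = {3-7(w=7) 6-7(w=7)}
step 3: add edge 5-6 (w=9); MST = {3-7(w=7) 5-6(w=9) 6-7(w=7)}
step 4: add edge 0-5 (w=2); MST = {0-5(w=2) 3-7(w=7) 5-6(w=9) 6-7(w=7)}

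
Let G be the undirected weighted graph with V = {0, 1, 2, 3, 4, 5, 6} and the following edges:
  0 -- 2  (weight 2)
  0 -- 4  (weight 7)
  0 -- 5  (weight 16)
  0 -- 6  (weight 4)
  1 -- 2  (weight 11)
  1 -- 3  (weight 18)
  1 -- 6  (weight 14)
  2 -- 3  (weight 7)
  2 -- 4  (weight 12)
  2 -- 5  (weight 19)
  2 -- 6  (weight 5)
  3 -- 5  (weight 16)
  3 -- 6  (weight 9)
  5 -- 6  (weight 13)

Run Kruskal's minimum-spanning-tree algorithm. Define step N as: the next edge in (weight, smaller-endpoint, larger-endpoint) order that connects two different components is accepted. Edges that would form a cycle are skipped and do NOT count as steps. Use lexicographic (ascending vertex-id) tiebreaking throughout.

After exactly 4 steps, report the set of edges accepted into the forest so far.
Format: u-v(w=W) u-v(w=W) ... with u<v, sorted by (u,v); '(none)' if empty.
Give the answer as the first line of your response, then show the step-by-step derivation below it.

0-2(w=2) 0-4(w=7) 0-6(w=4) 2-3(w=7)

step 1: add edge 0-2 (w=2); MST = {0-2(w=2)}
step 2: add edge 0-6 (w=4); MST = {0-2(w=2) 0-6(w=4)}
step 3: add edge 0-4 (w=7); MST = {0-2(w=2) 0-4(w=7) 0-6(w=4)}
step 4: add edge 2-3 (w=7); MST = {0-2(w=2) 0-4(w=7) 0-6(w=4) 2-3(w=7)}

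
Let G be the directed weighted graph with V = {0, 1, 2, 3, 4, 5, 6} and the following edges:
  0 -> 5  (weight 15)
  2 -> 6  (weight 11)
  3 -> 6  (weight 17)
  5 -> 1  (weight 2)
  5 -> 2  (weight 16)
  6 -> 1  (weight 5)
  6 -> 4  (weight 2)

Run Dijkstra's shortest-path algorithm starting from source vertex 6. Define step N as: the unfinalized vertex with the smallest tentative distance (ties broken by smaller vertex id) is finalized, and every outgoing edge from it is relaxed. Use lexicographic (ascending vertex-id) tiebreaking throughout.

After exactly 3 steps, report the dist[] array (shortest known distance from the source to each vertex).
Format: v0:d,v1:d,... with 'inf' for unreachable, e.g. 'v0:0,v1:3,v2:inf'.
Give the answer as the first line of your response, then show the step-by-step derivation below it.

v0:inf,v1:5,v2:inf,v3:inf,v4:2,v5:inf,v6:0

step 1: dist = v0:inf,v1:5,v2:inf,v3:inf,v4:2,v5:inf,v6:0
step 2: dist = v0:inf,v1:5,v2:inf,v3:inf,v4:2,v5:inf,v6:0
step 3: dist = v0:inf,v1:5,v2:inf,v3:inf,v4:2,v5:inf,v6:0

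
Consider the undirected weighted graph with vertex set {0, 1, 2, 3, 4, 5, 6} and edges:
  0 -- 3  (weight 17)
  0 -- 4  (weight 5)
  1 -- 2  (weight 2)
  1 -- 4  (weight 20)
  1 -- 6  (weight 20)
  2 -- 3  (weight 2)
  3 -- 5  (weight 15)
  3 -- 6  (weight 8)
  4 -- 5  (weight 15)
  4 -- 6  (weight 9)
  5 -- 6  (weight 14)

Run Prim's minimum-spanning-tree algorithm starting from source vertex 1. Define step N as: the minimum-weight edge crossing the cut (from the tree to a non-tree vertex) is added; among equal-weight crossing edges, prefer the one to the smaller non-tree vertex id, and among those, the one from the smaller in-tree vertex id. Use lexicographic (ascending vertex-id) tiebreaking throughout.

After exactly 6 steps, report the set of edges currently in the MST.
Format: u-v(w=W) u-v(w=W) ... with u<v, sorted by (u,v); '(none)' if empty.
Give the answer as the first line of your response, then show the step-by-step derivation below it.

0-4(w=5) 1-2(w=2) 2-3(w=2) 3-6(w=8) 4-6(w=9) 5-6(w=14)

step 1: add edge 1-2 (w=2); MST = {1-2(w=2)}
step 2: add edge 2-3 (w=2); MST = {1-2(w=2) 2-3(w=2)}
step 3: add edge 3-6 (w=8); MST = {1-2(w=2) 2-3(w=2) 3-6(w=8)}
step 4: add edge 4-6 (w=9); MST = {1-2(w=2) 2-3(w=2) 3-6(w=8) 4-6(w=9)}
step 5: add edge 0-4 (w=5); MST = {0-4(w=5) 1-2(w=2) 2-3(w=2) 3-6(w=8) 4-6(w=9)}
step 6: add edge 5-6 (w=14); MST = {0-4(w=5) 1-2(w=2) 2-3(w=2) 3-6(w=8) 4-6(w=9) 5-6(w=14)}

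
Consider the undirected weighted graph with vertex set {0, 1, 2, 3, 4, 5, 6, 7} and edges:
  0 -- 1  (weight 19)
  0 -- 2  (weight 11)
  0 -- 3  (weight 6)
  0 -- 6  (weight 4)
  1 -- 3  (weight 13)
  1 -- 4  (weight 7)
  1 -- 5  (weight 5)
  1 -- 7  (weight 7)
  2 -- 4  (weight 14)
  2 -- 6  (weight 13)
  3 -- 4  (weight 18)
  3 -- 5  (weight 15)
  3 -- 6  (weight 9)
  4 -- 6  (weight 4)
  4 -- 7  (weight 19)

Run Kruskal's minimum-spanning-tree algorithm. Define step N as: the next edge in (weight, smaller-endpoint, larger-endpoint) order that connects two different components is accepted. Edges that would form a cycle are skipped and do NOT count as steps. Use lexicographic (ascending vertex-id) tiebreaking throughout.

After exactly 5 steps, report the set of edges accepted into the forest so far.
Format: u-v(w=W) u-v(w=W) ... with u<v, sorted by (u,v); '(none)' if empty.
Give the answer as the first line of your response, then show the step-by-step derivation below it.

0-3(w=6) 0-6(w=4) 1-4(w=7) 1-5(w=5) 4-6(w=4)

step 1: add edge 0-6 (w=4); MST = {0-6(w=4)}
step 2: add edge 4-6 (w=4); MST = {0-6(w=4) 4-6(w=4)}
step 3: add edge 1-5 (w=5); MST = {0-6(w=4) 1-5(w=5) 4-6(w=4)}
step 4: add edge 0-3 (w=6); MST = {0-3(w=6) 0-6(w=4) 1-5(w=5) 4-6(w=4)}
step 5: add edge 1-4 (w=7); MST = {0-3(w=6) 0-6(w=4) 1-4(w=7) 1-5(w=5) 4-6(w=4)}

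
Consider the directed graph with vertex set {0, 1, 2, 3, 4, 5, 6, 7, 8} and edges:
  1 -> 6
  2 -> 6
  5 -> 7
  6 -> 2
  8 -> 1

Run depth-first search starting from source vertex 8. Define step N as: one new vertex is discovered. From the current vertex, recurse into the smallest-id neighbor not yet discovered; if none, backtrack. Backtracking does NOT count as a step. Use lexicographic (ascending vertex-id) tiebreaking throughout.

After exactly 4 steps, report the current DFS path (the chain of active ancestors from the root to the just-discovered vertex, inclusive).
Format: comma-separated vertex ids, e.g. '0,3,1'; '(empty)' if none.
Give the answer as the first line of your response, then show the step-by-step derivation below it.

8,1,6,2

step 1: discover 8; path=8; order=8
step 2: discover 1; path=8>1; order=8,1
step 3: discover 6; path=8>1>6; order=8,1,6
step 4: discover 2; path=8>1>6>2; order=8,1,6,2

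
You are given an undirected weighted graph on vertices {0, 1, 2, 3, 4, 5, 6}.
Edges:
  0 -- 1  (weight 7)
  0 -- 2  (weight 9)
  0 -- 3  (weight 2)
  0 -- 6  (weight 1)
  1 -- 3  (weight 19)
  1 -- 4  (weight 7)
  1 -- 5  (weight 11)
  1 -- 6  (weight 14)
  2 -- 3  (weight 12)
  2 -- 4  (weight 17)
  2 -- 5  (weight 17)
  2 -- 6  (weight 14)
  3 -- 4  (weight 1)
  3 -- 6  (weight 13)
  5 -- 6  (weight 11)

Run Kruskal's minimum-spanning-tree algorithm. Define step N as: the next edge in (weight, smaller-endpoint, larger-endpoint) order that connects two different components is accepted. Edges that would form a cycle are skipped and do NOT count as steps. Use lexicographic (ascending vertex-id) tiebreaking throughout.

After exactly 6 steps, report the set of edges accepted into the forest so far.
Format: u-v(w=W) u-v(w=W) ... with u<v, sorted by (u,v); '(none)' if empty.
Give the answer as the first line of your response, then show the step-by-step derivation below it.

0-1(w=7) 0-2(w=9) 0-3(w=2) 0-6(w=1) 1-5(w=11) 3-4(w=1)

step 1: add edge 0-6 (w=1); MST = {0-6(w=1)}
step 2: add edge 3-4 (w=1); MST = {0-6(w=1) 3-4(w=1)}
step 3: add edge 0-3 (w=2); MST = {0-3(w=2) 0-6(w=1) 3-4(w=1)}
step 4: add edge 0-1 (w=7); MST = {0-1(w=7) 0-3(w=2) 0-6(w=1) 3-4(w=1)}
step 5: add edge 0-2 (w=9); MST = {0-1(w=7) 0-2(w=9) 0-3(w=2) 0-6(w=1) 3-4(w=1)}
step 6: add edge 1-5 (w=11); MST = {0-1(w=7) 0-2(w=9) 0-3(w=2) 0-6(w=1) 1-5(w=11) 3-4(w=1)}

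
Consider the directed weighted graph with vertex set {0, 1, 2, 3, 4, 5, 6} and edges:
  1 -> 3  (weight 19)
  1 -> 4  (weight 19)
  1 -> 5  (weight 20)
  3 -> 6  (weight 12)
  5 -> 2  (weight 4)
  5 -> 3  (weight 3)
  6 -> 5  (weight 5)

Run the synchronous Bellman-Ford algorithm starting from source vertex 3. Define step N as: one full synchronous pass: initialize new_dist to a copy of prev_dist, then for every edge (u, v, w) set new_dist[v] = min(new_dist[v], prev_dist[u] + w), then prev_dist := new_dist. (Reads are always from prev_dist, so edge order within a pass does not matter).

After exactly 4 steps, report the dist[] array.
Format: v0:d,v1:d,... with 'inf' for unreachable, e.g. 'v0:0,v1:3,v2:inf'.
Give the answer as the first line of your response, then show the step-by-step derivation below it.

v0:inf,v1:inf,v2:21,v3:0,v4:inf,v5:17,v6:12

step 1: dist = v0:inf,v1:inf,v2:inf,v3:0,v4:inf,v5:inf,v6:12
step 2: dist = v0:inf,v1:inf,v2:inf,v3:0,v4:inf,v5:17,v6:12
step 3: dist = v0:inf,v1:inf,v2:21,v3:0,v4:inf,v5:17,v6:12
step 4: dist = v0:inf,v1:inf,v2:21,v3:0,v4:inf,v5:17,v6:12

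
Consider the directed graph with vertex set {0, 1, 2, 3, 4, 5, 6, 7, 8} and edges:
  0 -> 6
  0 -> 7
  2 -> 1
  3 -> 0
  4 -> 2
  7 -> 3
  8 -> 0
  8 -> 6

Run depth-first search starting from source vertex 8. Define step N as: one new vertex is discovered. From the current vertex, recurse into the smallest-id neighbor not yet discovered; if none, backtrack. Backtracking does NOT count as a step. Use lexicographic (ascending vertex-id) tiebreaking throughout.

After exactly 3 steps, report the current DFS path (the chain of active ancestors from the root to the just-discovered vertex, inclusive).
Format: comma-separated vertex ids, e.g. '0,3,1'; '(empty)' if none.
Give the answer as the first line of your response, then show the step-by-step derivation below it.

8,0,6

step 1: discover 8; path=8; order=8
step 2: discover 0; path=8>0; order=8,0
step 3: discover 6; path=8>0>6; order=8,0,6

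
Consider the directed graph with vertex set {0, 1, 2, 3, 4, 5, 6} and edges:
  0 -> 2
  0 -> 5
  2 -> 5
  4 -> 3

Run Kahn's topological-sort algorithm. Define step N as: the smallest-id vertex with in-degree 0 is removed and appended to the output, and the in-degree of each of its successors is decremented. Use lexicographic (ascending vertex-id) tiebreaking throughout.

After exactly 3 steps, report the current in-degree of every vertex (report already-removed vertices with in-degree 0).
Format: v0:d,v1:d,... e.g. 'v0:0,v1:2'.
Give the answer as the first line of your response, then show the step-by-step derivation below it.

v0:0,v1:0,v2:0,v3:1,v4:0,v5:0,v6:0

step 1: output 0; order=[0]; indeg=(0,0,0,1,0,1,0)
step 2: output 1; order=[0,1]; indeg=(0,0,0,1,0,1,0)
step 3: output 2; order=[0,1,2]; indeg=(0,0,0,1,0,0,0)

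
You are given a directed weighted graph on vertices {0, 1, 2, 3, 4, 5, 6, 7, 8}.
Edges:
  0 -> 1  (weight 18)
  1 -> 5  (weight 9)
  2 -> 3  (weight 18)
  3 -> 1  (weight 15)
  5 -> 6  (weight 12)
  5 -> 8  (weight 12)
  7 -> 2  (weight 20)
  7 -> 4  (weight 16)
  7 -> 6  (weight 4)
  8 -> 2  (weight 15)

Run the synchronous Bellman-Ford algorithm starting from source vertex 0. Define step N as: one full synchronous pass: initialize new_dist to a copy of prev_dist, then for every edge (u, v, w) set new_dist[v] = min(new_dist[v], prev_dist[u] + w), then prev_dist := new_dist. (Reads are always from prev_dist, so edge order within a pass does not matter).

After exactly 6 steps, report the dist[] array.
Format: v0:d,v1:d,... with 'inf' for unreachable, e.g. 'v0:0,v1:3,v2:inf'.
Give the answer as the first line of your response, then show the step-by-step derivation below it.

v0:0,v1:18,v2:54,v3:72,v4:inf,v5:27,v6:39,v7:inf,v8:39

step 1: dist = v0:0,v1:18,v2:inf,v3:inf,v4:inf,v5:inf,v6:inf,v7:inf,v8:inf
step 2: dist = v0:0,v1:18,v2:inf,v3:inf,v4:inf,v5:27,v6:inf,v7:inf,v8:inf
step 3: dist = v0:0,v1:18,v2:inf,v3:inf,v4:inf,v5:27,v6:39,v7:inf,v8:39
step 4: dist = v0:0,v1:18,v2:54,v3:inf,v4:inf,v5:27,v6:39,v7:inf,v8:39
step 5: dist = v0:0,v1:18,v2:54,v3:72,v4:inf,v5:27,v6:39,v7:inf,v8:39
step 6: dist = v0:0,v1:18,v2:54,v3:72,v4:inf,v5:27,v6:39,v7:inf,v8:39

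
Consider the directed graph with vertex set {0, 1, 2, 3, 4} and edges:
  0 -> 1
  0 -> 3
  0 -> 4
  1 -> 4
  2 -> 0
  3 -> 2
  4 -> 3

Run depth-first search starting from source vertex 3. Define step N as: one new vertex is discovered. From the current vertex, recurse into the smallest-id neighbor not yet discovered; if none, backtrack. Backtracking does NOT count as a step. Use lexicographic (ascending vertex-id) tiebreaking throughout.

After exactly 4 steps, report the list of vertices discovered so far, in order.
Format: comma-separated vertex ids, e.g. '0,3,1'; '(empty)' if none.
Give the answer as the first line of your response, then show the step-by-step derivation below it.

3,2,0,1

step 1: discover 3; path=3; order=3
step 2: discover 2; path=3>2; order=3,2
step 3: discover 0; path=3>2>0; order=3,2,0
step 4: discover 1; path=3>2>0>1; order=3,2,0,1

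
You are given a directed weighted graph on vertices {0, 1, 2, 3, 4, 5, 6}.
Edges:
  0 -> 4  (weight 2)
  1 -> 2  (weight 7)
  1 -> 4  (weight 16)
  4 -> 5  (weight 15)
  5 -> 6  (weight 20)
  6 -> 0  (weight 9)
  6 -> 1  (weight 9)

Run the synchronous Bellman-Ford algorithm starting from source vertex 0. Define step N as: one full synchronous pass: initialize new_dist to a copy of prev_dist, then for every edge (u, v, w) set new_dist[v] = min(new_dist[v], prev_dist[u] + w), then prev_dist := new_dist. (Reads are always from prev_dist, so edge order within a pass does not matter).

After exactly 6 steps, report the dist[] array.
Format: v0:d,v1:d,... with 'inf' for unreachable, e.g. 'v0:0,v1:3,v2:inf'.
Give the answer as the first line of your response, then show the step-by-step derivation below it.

v0:0,v1:46,v2:53,v3:inf,v4:2,v5:17,v6:37

step 1: dist = v0:0,v1:inf,v2:inf,v3:inf,v4:2,v5:inf,v6:inf
step 2: dist = v0:0,v1:inf,v2:inf,v3:inf,v4:2,v5:17,v6:inf
step 3: dist = v0:0,v1:inf,v2:inf,v3:inf,v4:2,v5:17,v6:37
step 4: dist = v0:0,v1:46,v2:inf,v3:inf,v4:2,v5:17,v6:37
step 5: dist = v0:0,v1:46,v2:53,v3:inf,v4:2,v5:17,v6:37
step 6: dist = v0:0,v1:46,v2:53,v3:inf,v4:2,v5:17,v6:37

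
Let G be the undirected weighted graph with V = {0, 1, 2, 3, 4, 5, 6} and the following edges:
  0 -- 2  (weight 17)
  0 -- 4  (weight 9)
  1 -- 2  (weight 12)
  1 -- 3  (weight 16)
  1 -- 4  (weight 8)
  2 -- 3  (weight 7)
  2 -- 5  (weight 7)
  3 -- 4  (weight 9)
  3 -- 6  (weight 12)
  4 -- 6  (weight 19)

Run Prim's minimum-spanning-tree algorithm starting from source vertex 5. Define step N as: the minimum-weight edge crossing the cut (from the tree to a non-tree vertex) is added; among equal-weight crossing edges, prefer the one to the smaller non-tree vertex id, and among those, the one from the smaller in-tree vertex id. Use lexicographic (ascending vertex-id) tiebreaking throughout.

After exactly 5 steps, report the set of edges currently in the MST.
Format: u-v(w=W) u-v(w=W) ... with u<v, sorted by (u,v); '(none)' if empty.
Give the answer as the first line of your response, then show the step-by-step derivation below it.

0-4(w=9) 1-4(w=8) 2-3(w=7) 2-5(w=7) 3-4(w=9)

step 1: add edge 2-5 (w=7); MST = {2-5(w=7)}
step 2: add edge 2-3 (w=7); MST = {2-3(w=7) 2-5(w=7)}
step 3: add edge 3-4 (w=9); MST = {2-3(w=7) 2-5(w=7) 3-4(w=9)}
step 4: add edge 1-4 (w=8); MST = {1-4(w=8) 2-3(w=7) 2-5(w=7) 3-4(w=9)}
step 5: add edge 0-4 (w=9); MST = {0-4(w=9) 1-4(w=8) 2-3(w=7) 2-5(w=7) 3-4(w=9)}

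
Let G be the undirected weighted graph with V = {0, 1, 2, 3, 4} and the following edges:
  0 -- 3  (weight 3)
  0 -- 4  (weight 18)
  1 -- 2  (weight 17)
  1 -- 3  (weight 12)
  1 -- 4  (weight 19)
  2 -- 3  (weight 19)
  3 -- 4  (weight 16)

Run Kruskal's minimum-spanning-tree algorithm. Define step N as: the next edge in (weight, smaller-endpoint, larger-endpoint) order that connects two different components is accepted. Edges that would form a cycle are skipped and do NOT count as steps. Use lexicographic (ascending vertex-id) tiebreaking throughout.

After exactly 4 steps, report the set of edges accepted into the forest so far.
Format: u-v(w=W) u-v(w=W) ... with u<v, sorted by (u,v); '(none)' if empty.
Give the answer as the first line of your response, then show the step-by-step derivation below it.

0-3(w=3) 1-2(w=17) 1-3(w=12) 3-4(w=16)

step 1: add edge 0-3 (w=3); MST = {0-3(w=3)}
step 2: add edge 1-3 (w=12); MST = {0-3(w=3) 1-3(w=12)}
step 3: add edge 3-4 (w=16); MST = {0-3(w=3) 1-3(w=12) 3-4(w=16)}
step 4: add edge 1-2 (w=17); MST = {0-3(w=3) 1-2(w=17) 1-3(w=12) 3-4(w=16)}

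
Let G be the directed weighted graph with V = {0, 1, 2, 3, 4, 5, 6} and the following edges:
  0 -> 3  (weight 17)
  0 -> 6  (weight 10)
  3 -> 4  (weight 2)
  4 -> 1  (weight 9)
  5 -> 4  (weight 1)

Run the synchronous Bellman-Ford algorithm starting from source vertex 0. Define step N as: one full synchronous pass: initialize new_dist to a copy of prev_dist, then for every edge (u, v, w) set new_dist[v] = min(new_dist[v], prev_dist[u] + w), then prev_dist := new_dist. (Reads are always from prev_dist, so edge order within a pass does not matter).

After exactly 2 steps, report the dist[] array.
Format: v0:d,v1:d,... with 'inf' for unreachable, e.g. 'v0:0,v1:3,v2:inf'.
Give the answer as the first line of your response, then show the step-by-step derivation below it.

v0:0,v1:inf,v2:inf,v3:17,v4:19,v5:inf,v6:10

step 1: dist = v0:0,v1:inf,v2:inf,v3:17,v4:inf,v5:inf,v6:10
step 2: dist = v0:0,v1:inf,v2:inf,v3:17,v4:19,v5:inf,v6:10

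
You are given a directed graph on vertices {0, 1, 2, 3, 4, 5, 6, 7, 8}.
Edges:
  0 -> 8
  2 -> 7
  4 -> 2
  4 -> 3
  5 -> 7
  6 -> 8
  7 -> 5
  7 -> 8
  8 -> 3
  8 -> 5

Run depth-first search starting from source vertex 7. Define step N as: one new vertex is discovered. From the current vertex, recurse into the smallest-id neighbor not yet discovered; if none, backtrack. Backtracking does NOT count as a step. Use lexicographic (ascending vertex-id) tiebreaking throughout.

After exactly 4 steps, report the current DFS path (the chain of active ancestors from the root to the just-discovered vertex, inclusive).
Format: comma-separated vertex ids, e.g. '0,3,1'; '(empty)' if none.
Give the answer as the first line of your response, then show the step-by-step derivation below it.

7,8,3

step 1: discover 7; path=7; order=7
step 2: discover 5; path=7>5; order=7,5
step 3: discover 8; path=7>8; order=7,5,8
step 4: discover 3; path=7>8>3; order=7,5,8,3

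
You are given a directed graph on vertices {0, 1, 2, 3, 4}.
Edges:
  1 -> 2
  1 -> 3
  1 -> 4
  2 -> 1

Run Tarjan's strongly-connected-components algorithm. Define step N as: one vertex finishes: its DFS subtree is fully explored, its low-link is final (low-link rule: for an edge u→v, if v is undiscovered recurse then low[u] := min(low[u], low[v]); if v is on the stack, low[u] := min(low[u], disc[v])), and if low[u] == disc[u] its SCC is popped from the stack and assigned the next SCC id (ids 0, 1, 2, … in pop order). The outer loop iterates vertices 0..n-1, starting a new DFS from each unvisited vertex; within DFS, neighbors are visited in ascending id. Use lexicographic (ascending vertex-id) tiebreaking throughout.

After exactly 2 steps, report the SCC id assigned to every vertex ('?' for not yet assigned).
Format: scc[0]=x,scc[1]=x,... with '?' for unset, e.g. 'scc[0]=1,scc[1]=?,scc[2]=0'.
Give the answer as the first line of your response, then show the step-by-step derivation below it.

scc[0]=0,scc[1]=?,scc[2]=?,scc[3]=?,scc[4]=?

step 1: low=(low[0]=0,low[1]=?,low[2]=?,low[3]=?,low[4]=?); scc=(scc[0]=0,scc[1]=?,scc[2]=?,scc[3]=?,scc[4]=?)
step 2: low=(low[0]=0,low[1]=1,low[2]=1,low[3]=?,low[4]=?); scc=(scc[0]=0,scc[1]=?,scc[2]=?,scc[3]=?,scc[4]=?)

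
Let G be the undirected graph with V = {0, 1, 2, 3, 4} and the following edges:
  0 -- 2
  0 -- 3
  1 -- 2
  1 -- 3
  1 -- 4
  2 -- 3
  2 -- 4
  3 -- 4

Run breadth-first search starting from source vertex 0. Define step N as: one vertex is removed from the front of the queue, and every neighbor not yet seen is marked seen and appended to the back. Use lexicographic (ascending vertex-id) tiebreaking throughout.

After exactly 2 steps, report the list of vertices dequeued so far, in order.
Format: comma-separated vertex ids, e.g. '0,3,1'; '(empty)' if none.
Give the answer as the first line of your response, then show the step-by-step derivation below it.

0,2

step 1: dequeue 0; queue=[2,3]; order=0
step 2: dequeue 2; queue=[3,1,4]; order=0,2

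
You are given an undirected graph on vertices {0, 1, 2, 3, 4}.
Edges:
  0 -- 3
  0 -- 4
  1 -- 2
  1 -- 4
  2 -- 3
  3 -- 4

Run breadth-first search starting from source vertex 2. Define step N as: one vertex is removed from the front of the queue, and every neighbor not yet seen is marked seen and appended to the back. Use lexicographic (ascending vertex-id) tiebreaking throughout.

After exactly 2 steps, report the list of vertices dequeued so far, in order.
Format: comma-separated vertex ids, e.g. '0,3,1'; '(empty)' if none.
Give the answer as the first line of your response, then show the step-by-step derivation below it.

2,1

step 1: dequeue 2; queue=[1,3]; order=2
step 2: dequeue 1; queue=[3,4]; order=2,1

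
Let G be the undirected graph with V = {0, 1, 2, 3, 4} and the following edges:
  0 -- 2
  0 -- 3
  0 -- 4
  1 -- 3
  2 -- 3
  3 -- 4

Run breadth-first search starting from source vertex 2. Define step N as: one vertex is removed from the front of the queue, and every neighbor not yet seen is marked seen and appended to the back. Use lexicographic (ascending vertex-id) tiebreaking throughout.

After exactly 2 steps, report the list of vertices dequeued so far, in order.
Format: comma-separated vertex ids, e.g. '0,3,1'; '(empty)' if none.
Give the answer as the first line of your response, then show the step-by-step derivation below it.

2,0

step 1: dequeue 2; queue=[0,3]; order=2
step 2: dequeue 0; queue=[3,4]; order=2,0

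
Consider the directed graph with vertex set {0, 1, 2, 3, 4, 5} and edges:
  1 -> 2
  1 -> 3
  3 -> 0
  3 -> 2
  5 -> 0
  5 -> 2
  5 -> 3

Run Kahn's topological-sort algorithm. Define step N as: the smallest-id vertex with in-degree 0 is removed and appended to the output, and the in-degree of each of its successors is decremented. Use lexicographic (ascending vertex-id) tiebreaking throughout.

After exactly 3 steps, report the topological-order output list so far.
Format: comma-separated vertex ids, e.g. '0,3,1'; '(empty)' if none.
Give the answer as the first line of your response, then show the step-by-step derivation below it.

1,4,5

step 1: output 1; order=[1]; indeg=(2,0,2,1,0,0)
step 2: output 4; order=[1,4]; indeg=(2,0,2,1,0,0)
step 3: output 5; order=[1,4,5]; indeg=(1,0,1,0,0,0)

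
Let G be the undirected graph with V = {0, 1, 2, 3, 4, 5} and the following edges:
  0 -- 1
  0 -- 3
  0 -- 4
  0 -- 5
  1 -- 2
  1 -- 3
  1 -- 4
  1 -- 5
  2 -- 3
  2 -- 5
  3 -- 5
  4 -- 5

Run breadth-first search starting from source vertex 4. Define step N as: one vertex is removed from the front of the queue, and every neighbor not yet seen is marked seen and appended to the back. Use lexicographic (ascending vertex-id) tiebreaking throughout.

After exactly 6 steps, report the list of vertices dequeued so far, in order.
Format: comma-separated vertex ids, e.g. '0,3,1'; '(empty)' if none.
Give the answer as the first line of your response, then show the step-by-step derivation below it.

4,0,1,5,3,2

step 1: dequeue 4; queue=[0,1,5]; order=4
step 2: dequeue 0; queue=[1,5,3]; order=4,0
step 3: dequeue 1; queue=[5,3,2]; order=4,0,1
step 4: dequeue 5; queue=[3,2]; order=4,0,1,5
step 5: dequeue 3; queue=[2]; order=4,0,1,5,3
step 6: dequeue 2; queue=[(empty)]; order=4,0,1,5,3,2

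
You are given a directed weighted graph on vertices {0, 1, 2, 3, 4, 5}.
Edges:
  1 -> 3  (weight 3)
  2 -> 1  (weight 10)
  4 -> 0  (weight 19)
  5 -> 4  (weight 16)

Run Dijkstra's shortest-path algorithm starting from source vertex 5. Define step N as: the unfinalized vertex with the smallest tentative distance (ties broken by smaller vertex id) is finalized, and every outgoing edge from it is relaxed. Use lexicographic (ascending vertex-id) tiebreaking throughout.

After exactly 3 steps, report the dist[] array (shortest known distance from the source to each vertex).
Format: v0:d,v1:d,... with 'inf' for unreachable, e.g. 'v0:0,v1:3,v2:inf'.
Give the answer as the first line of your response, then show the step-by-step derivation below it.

v0:35,v1:inf,v2:inf,v3:inf,v4:16,v5:0

step 1: dist = v0:inf,v1:inf,v2:inf,v3:inf,v4:16,v5:0
step 2: dist = v0:35,v1:inf,v2:inf,v3:inf,v4:16,v5:0
step 3: dist = v0:35,v1:inf,v2:inf,v3:inf,v4:16,v5:0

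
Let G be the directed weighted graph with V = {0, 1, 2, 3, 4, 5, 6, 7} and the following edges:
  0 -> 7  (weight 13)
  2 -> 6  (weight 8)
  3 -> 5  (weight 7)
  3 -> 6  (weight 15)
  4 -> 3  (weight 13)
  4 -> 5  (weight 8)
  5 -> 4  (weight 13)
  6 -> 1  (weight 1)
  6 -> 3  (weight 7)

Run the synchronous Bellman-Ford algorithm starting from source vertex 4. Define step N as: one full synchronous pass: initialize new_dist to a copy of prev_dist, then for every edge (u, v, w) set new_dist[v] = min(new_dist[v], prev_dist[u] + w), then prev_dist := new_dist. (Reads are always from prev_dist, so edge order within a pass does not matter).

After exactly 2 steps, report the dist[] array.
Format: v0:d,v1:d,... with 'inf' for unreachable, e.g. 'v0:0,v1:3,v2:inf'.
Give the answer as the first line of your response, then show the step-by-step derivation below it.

v0:inf,v1:inf,v2:inf,v3:13,v4:0,v5:8,v6:28,v7:inf

step 1: dist = v0:inf,v1:inf,v2:inf,v3:13,v4:0,v5:8,v6:inf,v7:inf
step 2: dist = v0:inf,v1:inf,v2:inf,v3:13,v4:0,v5:8,v6:28,v7:inf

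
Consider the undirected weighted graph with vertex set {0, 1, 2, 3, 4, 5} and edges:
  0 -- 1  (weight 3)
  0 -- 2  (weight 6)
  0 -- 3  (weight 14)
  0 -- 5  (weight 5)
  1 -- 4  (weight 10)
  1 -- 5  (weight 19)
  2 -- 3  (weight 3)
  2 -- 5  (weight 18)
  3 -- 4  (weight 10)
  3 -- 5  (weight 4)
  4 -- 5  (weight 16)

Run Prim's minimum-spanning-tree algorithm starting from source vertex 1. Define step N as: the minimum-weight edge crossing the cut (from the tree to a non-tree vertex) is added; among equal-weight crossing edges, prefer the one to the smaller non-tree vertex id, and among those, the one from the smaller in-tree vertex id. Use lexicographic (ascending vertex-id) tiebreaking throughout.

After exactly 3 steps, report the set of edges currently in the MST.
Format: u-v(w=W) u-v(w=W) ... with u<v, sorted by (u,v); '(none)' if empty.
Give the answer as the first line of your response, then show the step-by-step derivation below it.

0-1(w=3) 0-5(w=5) 3-5(w=4)

step 1: add edge 0-1 (w=3); MST = {0-1(w=3)}
step 2: add edge 0-5 (w=5); MST = {0-1(w=3) 0-5(w=5)}
step 3: add edge 3-5 (w=4); MST = {0-1(w=3) 0-5(w=5) 3-5(w=4)}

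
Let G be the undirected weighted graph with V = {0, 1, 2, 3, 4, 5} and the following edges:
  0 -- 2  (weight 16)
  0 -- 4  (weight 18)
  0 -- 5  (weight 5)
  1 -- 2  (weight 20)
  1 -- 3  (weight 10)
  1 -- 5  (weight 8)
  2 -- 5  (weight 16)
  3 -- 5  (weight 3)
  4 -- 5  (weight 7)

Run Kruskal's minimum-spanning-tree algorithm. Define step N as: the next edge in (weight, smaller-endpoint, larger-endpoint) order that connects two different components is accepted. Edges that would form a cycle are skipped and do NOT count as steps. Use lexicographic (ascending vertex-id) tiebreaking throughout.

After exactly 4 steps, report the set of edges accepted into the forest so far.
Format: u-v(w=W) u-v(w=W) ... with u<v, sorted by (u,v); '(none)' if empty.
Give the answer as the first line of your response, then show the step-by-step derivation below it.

0-5(w=5) 1-5(w=8) 3-5(w=3) 4-5(w=7)

step 1: add edge 3-5 (w=3); MST = {3-5(w=3)}
step 2: add edge 0-5 (w=5); MST = {0-5(w=5) 3-5(w=3)}
step 3: add edge 4-5 (w=7); MST = {0-5(w=5) 3-5(w=3) 4-5(w=7)}
step 4: add edge 1-5 (w=8); MST = {0-5(w=5) 1-5(w=8) 3-5(w=3) 4-5(w=7)}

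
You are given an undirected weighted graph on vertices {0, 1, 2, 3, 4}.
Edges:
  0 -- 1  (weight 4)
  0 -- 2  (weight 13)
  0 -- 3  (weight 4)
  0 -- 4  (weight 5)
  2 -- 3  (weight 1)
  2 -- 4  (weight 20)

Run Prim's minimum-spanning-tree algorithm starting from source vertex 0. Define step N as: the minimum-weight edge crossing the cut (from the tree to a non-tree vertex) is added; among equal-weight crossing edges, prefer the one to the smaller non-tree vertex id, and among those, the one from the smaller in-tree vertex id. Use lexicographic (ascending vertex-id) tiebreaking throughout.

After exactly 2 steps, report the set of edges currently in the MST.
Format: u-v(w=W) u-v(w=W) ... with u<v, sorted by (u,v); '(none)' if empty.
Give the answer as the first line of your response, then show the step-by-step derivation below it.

0-1(w=4) 0-3(w=4)

step 1: add edge 0-1 (w=4); MST = {0-1(w=4)}
step 2: add edge 0-3 (w=4); MST = {0-1(w=4) 0-3(w=4)}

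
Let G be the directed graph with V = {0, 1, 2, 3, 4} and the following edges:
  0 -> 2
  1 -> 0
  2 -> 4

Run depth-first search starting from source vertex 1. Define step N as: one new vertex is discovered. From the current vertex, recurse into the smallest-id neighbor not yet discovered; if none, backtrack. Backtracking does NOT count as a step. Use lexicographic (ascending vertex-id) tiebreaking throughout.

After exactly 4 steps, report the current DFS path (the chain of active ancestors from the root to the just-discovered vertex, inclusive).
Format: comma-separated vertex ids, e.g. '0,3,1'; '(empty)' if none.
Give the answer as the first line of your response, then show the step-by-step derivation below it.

1,0,2,4

step 1: discover 1; path=1; order=1
step 2: discover 0; path=1>0; order=1,0
step 3: discover 2; path=1>0>2; order=1,0,2
step 4: discover 4; path=1>0>2>4; order=1,0,2,4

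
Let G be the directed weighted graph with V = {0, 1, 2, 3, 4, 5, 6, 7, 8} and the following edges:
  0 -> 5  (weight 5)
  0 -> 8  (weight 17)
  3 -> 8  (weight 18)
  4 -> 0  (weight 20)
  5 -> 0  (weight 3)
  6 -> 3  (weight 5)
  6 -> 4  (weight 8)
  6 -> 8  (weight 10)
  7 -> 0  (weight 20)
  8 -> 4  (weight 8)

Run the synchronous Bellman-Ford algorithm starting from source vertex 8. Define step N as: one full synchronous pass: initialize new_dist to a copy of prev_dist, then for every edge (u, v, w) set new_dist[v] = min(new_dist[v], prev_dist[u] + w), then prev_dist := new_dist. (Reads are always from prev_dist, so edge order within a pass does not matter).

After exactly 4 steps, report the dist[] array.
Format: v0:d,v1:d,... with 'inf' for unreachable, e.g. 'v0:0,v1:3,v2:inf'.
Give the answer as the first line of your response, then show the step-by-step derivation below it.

v0:28,v1:inf,v2:inf,v3:inf,v4:8,v5:33,v6:inf,v7:inf,v8:0

step 1: dist = v0:inf,v1:inf,v2:inf,v3:inf,v4:8,v5:inf,v6:inf,v7:inf,v8:0
step 2: dist = v0:28,v1:inf,v2:inf,v3:inf,v4:8,v5:inf,v6:inf,v7:inf,v8:0
step 3: dist = v0:28,v1:inf,v2:inf,v3:inf,v4:8,v5:33,v6:inf,v7:inf,v8:0
step 4: dist = v0:28,v1:inf,v2:inf,v3:inf,v4:8,v5:33,v6:inf,v7:inf,v8:0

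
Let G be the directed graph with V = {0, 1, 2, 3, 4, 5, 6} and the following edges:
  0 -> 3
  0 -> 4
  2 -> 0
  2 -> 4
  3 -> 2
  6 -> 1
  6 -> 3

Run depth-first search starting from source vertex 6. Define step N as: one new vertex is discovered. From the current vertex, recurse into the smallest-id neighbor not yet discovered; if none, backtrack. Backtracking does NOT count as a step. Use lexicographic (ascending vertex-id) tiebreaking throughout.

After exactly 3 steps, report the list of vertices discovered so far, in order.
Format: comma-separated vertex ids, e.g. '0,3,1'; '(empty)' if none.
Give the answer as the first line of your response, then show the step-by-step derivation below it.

6,1,3

step 1: discover 6; path=6; order=6
step 2: discover 1; path=6>1; order=6,1
step 3: discover 3; path=6>3; order=6,1,3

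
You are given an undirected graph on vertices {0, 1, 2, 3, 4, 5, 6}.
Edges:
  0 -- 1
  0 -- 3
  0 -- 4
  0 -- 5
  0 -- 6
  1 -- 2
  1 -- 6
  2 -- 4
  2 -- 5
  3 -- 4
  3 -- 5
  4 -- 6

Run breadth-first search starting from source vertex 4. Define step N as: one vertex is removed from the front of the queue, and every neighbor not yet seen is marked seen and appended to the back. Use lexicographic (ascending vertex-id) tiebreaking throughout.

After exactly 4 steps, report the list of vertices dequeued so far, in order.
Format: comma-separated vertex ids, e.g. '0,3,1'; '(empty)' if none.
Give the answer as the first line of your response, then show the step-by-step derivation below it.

4,0,2,3

step 1: dequeue 4; queue=[0,2,3,6]; order=4
step 2: dequeue 0; queue=[2,3,6,1,5]; order=4,0
step 3: dequeue 2; queue=[3,6,1,5]; order=4,0,2
step 4: dequeue 3; queue=[6,1,5]; order=4,0,2,3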